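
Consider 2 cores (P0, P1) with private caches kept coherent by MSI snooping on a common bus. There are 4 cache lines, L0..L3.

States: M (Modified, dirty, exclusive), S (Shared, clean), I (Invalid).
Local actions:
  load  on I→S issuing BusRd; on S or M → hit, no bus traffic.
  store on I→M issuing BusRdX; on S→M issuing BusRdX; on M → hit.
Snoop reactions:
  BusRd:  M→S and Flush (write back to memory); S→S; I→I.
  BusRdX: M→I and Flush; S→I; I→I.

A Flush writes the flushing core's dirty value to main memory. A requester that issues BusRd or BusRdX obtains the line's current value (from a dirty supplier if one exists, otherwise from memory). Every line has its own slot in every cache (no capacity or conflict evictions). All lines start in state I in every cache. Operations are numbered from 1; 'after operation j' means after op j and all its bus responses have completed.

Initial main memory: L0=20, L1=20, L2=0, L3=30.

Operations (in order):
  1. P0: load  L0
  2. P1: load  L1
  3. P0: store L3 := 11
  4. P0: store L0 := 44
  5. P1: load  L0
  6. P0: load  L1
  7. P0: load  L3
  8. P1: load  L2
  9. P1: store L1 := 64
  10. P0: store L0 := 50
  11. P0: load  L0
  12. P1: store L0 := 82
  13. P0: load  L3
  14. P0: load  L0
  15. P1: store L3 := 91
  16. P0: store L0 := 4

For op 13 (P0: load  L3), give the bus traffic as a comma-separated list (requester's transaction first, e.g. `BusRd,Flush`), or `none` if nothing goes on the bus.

  op1 P0: load  L0 → S/I on L0; bus BusRd; mem=20
  op2 P1: load  L1 → I/S on L1; bus BusRd; mem=20
  op3 P0: store L3 := 11 → M/I on L3; bus BusRdX; mem=30
  op4 P0: store L0 := 44 → M/I on L0; bus BusRdX; mem=20
  op5 P1: load  L0 → S/S on L0; bus BusRd Flush; mem=44
  op6 P0: load  L1 → S/S on L1; bus BusRd; mem=20
  op7 P0: load  L3 → M/I on L3; bus (none); mem=30
  op8 P1: load  L2 → I/S on L2; bus BusRd; mem=0
  op9 P1: store L1 := 64 → I/M on L1; bus BusRdX; mem=20
  op10 P0: store L0 := 50 → M/I on L0; bus BusRdX; mem=44
  op11 P0: load  L0 → M/I on L0; bus (none); mem=44
  op12 P1: store L0 := 82 → I/M on L0; bus BusRdX Flush; mem=50
  op13 P0: load  L3 → M/I on L3; bus (none); mem=30
  op14 P0: load  L0 → S/S on L0; bus BusRd Flush; mem=82
  op15 P1: store L3 := 91 → I/M on L3; bus BusRdX Flush; mem=11
  op16 P0: store L0 := 4 → M/I on L0; bus BusRdX; mem=82

bus = none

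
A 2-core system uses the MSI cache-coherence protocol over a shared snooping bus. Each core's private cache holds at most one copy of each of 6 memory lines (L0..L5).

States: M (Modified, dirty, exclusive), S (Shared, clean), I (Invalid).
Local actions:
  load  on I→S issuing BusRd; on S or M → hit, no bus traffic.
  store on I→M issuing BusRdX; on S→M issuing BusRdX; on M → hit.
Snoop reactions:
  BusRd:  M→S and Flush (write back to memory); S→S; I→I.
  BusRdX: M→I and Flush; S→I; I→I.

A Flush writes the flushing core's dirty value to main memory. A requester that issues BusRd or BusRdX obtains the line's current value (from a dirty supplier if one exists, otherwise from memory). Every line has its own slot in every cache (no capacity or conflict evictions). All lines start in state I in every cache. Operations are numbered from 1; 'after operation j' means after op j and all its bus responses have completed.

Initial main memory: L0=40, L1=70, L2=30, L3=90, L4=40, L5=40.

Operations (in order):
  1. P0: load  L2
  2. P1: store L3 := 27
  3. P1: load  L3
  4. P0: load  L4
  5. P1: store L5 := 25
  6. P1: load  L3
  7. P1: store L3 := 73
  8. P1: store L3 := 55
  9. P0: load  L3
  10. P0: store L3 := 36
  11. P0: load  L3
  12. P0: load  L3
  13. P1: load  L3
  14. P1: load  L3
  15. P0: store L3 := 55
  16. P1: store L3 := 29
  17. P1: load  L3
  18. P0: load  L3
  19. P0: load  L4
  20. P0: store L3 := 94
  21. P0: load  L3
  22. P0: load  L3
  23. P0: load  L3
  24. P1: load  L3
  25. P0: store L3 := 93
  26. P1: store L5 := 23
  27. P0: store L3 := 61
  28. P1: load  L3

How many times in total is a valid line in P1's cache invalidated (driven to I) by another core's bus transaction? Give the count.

step 1: P0: load  L2  ⟶  SI  (L2)  txn=BusRd  M[L2]=30
step 2: P1: store L3 := 27  ⟶  IM  (L3)  txn=BusRdX  M[L3]=90
step 3: P1: load  L3  ⟶  IM  (L3)  txn=∅  M[L3]=90
step 4: P0: load  L4  ⟶  SI  (L4)  txn=BusRd  M[L4]=40
step 5: P1: store L5 := 25  ⟶  IM  (L5)  txn=BusRdX  M[L5]=40
step 6: P1: load  L3  ⟶  IM  (L3)  txn=∅  M[L3]=90
step 7: P1: store L3 := 73  ⟶  IM  (L3)  txn=∅  M[L3]=90
step 8: P1: store L3 := 55  ⟶  IM  (L3)  txn=∅  M[L3]=90
step 9: P0: load  L3  ⟶  SS  (L3)  txn=BusRd+Flush  M[L3]=55
step 10: P0: store L3 := 36  ⟶  MI  (L3)  txn=BusRdX  M[L3]=55
step 11: P0: load  L3  ⟶  MI  (L3)  txn=∅  M[L3]=55
step 12: P0: load  L3  ⟶  MI  (L3)  txn=∅  M[L3]=55
step 13: P1: load  L3  ⟶  SS  (L3)  txn=BusRd+Flush  M[L3]=36
step 14: P1: load  L3  ⟶  SS  (L3)  txn=∅  M[L3]=36
step 15: P0: store L3 := 55  ⟶  MI  (L3)  txn=BusRdX  M[L3]=36
step 16: P1: store L3 := 29  ⟶  IM  (L3)  txn=BusRdX+Flush  M[L3]=55
step 17: P1: load  L3  ⟶  IM  (L3)  txn=∅  M[L3]=55
step 18: P0: load  L3  ⟶  SS  (L3)  txn=BusRd+Flush  M[L3]=29
step 19: P0: load  L4  ⟶  SI  (L4)  txn=∅  M[L4]=40
step 20: P0: store L3 := 94  ⟶  MI  (L3)  txn=BusRdX  M[L3]=29
step 21: P0: load  L3  ⟶  MI  (L3)  txn=∅  M[L3]=29
step 22: P0: load  L3  ⟶  MI  (L3)  txn=∅  M[L3]=29
step 23: P0: load  L3  ⟶  MI  (L3)  txn=∅  M[L3]=29
step 24: P1: load  L3  ⟶  SS  (L3)  txn=BusRd+Flush  M[L3]=94
step 25: P0: store L3 := 93  ⟶  MI  (L3)  txn=BusRdX  M[L3]=94
step 26: P1: store L5 := 23  ⟶  IM  (L5)  txn=∅  M[L5]=40
step 27: P0: store L3 := 61  ⟶  MI  (L3)  txn=∅  M[L3]=94
step 28: P1: load  L3  ⟶  SS  (L3)  txn=BusRd+Flush  M[L3]=61

invalidations = 4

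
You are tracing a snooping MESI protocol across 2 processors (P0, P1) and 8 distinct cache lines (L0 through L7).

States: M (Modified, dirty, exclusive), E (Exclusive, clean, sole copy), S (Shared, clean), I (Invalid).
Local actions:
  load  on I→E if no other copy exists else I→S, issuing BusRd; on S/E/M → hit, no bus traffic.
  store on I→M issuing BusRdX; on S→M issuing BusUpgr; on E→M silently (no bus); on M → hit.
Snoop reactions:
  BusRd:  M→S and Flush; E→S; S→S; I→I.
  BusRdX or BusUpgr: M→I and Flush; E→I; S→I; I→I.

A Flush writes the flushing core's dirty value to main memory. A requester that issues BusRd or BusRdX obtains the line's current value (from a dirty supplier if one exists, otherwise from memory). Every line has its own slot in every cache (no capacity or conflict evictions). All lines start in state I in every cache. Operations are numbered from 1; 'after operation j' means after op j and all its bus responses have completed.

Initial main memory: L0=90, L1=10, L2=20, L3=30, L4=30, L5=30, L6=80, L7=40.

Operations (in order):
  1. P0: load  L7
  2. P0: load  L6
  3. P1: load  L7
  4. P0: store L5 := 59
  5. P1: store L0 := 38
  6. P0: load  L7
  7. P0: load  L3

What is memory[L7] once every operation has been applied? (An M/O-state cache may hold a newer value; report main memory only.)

  op1 P0: load  L7 → E/I on L7; bus BusRd; mem=40
  op2 P0: load  L6 → E/I on L6; bus BusRd; mem=80
  op3 P1: load  L7 → S/S on L7; bus BusRd; mem=40
  op4 P0: store L5 := 59 → M/I on L5; bus BusRdX; mem=30
  op5 P1: store L0 := 38 → I/M on L0; bus BusRdX; mem=90
  op6 P0: load  L7 → S/S on L7; bus (none); mem=40
  op7 P0: load  L3 → E/I on L3; bus BusRd; mem=30

memory[L7] = 40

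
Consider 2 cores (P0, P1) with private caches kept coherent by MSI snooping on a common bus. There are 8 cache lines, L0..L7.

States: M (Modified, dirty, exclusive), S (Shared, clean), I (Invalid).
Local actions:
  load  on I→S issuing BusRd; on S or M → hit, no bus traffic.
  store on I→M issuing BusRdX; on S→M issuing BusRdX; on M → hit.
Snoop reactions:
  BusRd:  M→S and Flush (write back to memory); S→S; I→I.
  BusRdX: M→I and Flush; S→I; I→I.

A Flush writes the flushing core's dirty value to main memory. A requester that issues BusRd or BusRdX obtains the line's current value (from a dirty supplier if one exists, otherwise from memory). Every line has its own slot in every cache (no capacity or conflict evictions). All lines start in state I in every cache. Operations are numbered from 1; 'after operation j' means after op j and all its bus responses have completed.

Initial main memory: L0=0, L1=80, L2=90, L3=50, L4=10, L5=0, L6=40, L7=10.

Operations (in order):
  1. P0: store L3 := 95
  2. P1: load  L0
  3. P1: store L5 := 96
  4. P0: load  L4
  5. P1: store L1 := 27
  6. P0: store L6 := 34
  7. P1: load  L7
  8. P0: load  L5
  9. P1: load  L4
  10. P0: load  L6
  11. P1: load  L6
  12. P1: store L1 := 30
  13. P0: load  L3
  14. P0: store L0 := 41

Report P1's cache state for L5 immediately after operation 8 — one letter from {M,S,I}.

state = S

  op1 P0: store L3 := 95 → M/I on L3; bus BusRdX; mem=50
  op2 P1: load  L0 → I/S on L0; bus BusRd; mem=0
  op3 P1: store L5 := 96 → I/M on L5; bus BusRdX; mem=0
  op4 P0: load  L4 → S/I on L4; bus BusRd; mem=10
  op5 P1: store L1 := 27 → I/M on L1; bus BusRdX; mem=80
  op6 P0: store L6 := 34 → M/I on L6; bus BusRdX; mem=40
  op7 P1: load  L7 → I/S on L7; bus BusRd; mem=10
  op8 P0: load  L5 → S/S on L5; bus BusRd Flush; mem=96
  op9 P1: load  L4 → S/S on L4; bus BusRd; mem=10
  op10 P0: load  L6 → M/I on L6; bus (none); mem=40
  op11 P1: load  L6 → S/S on L6; bus BusRd Flush; mem=34
  op12 P1: store L1 := 30 → I/M on L1; bus (none); mem=80
  op13 P0: load  L3 → M/I on L3; bus (none); mem=50
  op14 P0: store L0 := 41 → M/I on L0; bus BusRdX; mem=0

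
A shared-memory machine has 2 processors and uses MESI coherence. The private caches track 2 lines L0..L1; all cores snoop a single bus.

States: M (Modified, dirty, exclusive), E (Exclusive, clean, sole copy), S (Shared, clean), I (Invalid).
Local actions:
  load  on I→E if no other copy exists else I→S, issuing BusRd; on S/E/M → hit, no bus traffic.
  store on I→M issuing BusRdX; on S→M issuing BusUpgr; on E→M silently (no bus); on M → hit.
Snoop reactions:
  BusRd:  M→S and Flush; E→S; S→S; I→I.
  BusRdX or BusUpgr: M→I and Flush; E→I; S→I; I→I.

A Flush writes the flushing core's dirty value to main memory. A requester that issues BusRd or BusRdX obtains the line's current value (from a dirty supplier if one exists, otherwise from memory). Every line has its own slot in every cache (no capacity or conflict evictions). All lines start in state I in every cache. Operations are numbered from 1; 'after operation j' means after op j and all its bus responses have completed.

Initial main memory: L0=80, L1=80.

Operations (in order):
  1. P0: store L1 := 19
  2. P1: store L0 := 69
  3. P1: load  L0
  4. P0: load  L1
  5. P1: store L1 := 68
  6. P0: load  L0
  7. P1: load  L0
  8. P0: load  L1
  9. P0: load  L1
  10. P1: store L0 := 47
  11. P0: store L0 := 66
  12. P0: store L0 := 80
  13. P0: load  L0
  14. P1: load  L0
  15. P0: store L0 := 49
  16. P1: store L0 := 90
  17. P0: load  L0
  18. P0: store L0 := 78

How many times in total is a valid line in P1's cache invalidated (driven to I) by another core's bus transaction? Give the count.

  op1 P0: store L1 := 19 → M/I on L1; bus BusRdX; mem=80
  op2 P1: store L0 := 69 → I/M on L0; bus BusRdX; mem=80
  op3 P1: load  L0 → I/M on L0; bus (none); mem=80
  op4 P0: load  L1 → M/I on L1; bus (none); mem=80
  op5 P1: store L1 := 68 → I/M on L1; bus BusRdX Flush; mem=19
  op6 P0: load  L0 → S/S on L0; bus BusRd Flush; mem=69
  op7 P1: load  L0 → S/S on L0; bus (none); mem=69
  op8 P0: load  L1 → S/S on L1; bus BusRd Flush; mem=68
  op9 P0: load  L1 → S/S on L1; bus (none); mem=68
  op10 P1: store L0 := 47 → I/M on L0; bus BusUpgr; mem=69
  op11 P0: store L0 := 66 → M/I on L0; bus BusRdX Flush; mem=47
  op12 P0: store L0 := 80 → M/I on L0; bus (none); mem=47
  op13 P0: load  L0 → M/I on L0; bus (none); mem=47
  op14 P1: load  L0 → S/S on L0; bus BusRd Flush; mem=80
  op15 P0: store L0 := 49 → M/I on L0; bus BusUpgr; mem=80
  op16 P1: store L0 := 90 → I/M on L0; bus BusRdX Flush; mem=49
  op17 P0: load  L0 → S/S on L0; bus BusRd Flush; mem=90
  op18 P0: store L0 := 78 → M/I on L0; bus BusUpgr; mem=90

invalidations = 3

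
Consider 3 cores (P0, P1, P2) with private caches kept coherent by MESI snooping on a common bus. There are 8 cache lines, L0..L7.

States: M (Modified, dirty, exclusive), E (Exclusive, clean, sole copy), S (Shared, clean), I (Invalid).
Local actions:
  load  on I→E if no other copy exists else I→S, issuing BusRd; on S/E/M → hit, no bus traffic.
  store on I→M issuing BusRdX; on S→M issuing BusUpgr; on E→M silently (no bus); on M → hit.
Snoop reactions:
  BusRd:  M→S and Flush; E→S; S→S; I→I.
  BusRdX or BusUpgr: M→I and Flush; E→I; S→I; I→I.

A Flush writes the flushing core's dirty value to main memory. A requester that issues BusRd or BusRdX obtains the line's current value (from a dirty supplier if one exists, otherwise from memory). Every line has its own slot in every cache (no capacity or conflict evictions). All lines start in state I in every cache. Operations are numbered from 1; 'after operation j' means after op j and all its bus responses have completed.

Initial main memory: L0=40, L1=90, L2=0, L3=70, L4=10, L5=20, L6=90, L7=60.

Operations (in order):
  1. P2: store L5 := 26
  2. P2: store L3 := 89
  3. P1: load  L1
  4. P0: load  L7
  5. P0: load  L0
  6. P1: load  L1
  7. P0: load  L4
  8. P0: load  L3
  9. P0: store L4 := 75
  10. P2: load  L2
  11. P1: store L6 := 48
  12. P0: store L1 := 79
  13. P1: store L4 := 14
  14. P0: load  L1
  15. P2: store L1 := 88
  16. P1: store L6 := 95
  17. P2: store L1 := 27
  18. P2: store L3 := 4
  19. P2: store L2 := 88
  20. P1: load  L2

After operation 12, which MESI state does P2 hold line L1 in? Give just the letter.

1. P2: store L5 := 26  bus=[BusRdX]  L5: P0=I P1=I P2=M  mem[L5]=20
2. P2: store L3 := 89  bus=[BusRdX]  L3: P0=I P1=I P2=M  mem[L3]=70
3. P1: load  L1  bus=[BusRd]  L1: P0=I P1=E P2=I  mem[L1]=90
4. P0: load  L7  bus=[BusRd]  L7: P0=E P1=I P2=I  mem[L7]=60
5. P0: load  L0  bus=[BusRd]  L0: P0=E P1=I P2=I  mem[L0]=40
6. P1: load  L1  bus=[-]  L1: P0=I P1=E P2=I  mem[L1]=90
7. P0: load  L4  bus=[BusRd]  L4: P0=E P1=I P2=I  mem[L4]=10
8. P0: load  L3  bus=[BusRd,Flush]  L3: P0=S P1=I P2=S  mem[L3]=89
9. P0: store L4 := 75  bus=[-]  L4: P0=M P1=I P2=I  mem[L4]=10
10. P2: load  L2  bus=[BusRd]  L2: P0=I P1=I P2=E  mem[L2]=0
11. P1: store L6 := 48  bus=[BusRdX]  L6: P0=I P1=M P2=I  mem[L6]=90
12. P0: store L1 := 79  bus=[BusRdX]  L1: P0=M P1=I P2=I  mem[L1]=90
13. P1: store L4 := 14  bus=[BusRdX,Flush]  L4: P0=I P1=M P2=I  mem[L4]=75
14. P0: load  L1  bus=[-]  L1: P0=M P1=I P2=I  mem[L1]=90
15. P2: store L1 := 88  bus=[BusRdX,Flush]  L1: P0=I P1=I P2=M  mem[L1]=79
16. P1: store L6 := 95  bus=[-]  L6: P0=I P1=M P2=I  mem[L6]=90
17. P2: store L1 := 27  bus=[-]  L1: P0=I P1=I P2=M  mem[L1]=79
18. P2: store L3 := 4  bus=[BusUpgr]  L3: P0=I P1=I P2=M  mem[L3]=89
19. P2: store L2 := 88  bus=[-]  L2: P0=I P1=I P2=M  mem[L2]=0
20. P1: load  L2  bus=[BusRd,Flush]  L2: P0=I P1=S P2=S  mem[L2]=88

state = I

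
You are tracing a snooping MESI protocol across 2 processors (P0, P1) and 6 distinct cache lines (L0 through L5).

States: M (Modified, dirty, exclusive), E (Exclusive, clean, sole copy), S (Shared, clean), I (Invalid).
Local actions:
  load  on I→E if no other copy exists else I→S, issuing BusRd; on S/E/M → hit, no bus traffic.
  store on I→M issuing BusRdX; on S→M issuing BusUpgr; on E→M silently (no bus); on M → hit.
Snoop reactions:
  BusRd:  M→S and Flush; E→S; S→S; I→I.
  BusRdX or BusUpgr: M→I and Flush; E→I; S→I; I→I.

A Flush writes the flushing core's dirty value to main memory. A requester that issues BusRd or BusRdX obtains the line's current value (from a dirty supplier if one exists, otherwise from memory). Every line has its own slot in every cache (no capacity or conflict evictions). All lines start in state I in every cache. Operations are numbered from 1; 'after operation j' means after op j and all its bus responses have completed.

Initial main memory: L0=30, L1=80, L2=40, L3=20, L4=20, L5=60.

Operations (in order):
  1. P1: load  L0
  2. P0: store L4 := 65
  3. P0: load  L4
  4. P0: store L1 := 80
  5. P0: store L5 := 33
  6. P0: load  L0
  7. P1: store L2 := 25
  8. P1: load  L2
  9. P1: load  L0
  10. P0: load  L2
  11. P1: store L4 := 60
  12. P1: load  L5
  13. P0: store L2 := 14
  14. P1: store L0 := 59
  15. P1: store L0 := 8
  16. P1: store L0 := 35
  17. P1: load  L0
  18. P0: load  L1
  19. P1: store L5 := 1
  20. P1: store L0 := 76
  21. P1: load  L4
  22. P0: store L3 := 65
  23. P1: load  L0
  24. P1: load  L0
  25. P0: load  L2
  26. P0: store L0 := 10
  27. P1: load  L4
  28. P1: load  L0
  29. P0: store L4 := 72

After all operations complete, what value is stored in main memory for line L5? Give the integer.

1. P1: load  L0  bus=[BusRd]  L0: P0=I P1=E  mem[L0]=30
2. P0: store L4 := 65  bus=[BusRdX]  L4: P0=M P1=I  mem[L4]=20
3. P0: load  L4  bus=[-]  L4: P0=M P1=I  mem[L4]=20
4. P0: store L1 := 80  bus=[BusRdX]  L1: P0=M P1=I  mem[L1]=80
5. P0: store L5 := 33  bus=[BusRdX]  L5: P0=M P1=I  mem[L5]=60
6. P0: load  L0  bus=[BusRd]  L0: P0=S P1=S  mem[L0]=30
7. P1: store L2 := 25  bus=[BusRdX]  L2: P0=I P1=M  mem[L2]=40
8. P1: load  L2  bus=[-]  L2: P0=I P1=M  mem[L2]=40
9. P1: load  L0  bus=[-]  L0: P0=S P1=S  mem[L0]=30
10. P0: load  L2  bus=[BusRd,Flush]  L2: P0=S P1=S  mem[L2]=25
11. P1: store L4 := 60  bus=[BusRdX,Flush]  L4: P0=I P1=M  mem[L4]=65
12. P1: load  L5  bus=[BusRd,Flush]  L5: P0=S P1=S  mem[L5]=33
13. P0: store L2 := 14  bus=[BusUpgr]  L2: P0=M P1=I  mem[L2]=25
14. P1: store L0 := 59  bus=[BusUpgr]  L0: P0=I P1=M  mem[L0]=30
15. P1: store L0 := 8  bus=[-]  L0: P0=I P1=M  mem[L0]=30
16. P1: store L0 := 35  bus=[-]  L0: P0=I P1=M  mem[L0]=30
17. P1: load  L0  bus=[-]  L0: P0=I P1=M  mem[L0]=30
18. P0: load  L1  bus=[-]  L1: P0=M P1=I  mem[L1]=80
19. P1: store L5 := 1  bus=[BusUpgr]  L5: P0=I P1=M  mem[L5]=33
20. P1: store L0 := 76  bus=[-]  L0: P0=I P1=M  mem[L0]=30
21. P1: load  L4  bus=[-]  L4: P0=I P1=M  mem[L4]=65
22. P0: store L3 := 65  bus=[BusRdX]  L3: P0=M P1=I  mem[L3]=20
23. P1: load  L0  bus=[-]  L0: P0=I P1=M  mem[L0]=30
24. P1: load  L0  bus=[-]  L0: P0=I P1=M  mem[L0]=30
25. P0: load  L2  bus=[-]  L2: P0=M P1=I  mem[L2]=25
26. P0: store L0 := 10  bus=[BusRdX,Flush]  L0: P0=M P1=I  mem[L0]=76
27. P1: load  L4  bus=[-]  L4: P0=I P1=M  mem[L4]=65
28. P1: load  L0  bus=[BusRd,Flush]  L0: P0=S P1=S  mem[L0]=10
29. P0: store L4 := 72  bus=[BusRdX,Flush]  L4: P0=M P1=I  mem[L4]=60

memory[L5] = 33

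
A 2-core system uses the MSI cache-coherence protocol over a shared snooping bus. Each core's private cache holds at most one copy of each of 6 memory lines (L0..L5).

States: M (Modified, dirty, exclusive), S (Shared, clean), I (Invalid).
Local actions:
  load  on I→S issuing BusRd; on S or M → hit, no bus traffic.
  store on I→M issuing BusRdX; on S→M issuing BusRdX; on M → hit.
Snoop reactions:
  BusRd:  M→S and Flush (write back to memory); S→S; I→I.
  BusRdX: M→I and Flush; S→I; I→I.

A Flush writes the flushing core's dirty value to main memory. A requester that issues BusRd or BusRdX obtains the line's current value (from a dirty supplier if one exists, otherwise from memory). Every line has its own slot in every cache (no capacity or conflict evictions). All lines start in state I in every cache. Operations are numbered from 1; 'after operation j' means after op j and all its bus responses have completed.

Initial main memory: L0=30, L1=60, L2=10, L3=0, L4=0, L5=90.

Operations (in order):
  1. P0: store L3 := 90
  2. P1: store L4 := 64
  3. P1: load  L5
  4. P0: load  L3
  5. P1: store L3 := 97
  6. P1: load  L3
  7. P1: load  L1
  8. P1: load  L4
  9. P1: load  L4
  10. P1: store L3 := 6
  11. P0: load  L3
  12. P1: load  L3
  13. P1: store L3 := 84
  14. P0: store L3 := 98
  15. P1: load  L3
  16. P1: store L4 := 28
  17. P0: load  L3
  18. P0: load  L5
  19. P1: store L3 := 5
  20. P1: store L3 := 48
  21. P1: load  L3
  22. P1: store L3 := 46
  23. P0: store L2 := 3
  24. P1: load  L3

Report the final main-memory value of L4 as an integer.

1. P0: store L3 := 90  bus=[BusRdX]  L3: P0=M P1=I  mem[L3]=0
2. P1: store L4 := 64  bus=[BusRdX]  L4: P0=I P1=M  mem[L4]=0
3. P1: load  L5  bus=[BusRd]  L5: P0=I P1=S  mem[L5]=90
4. P0: load  L3  bus=[-]  L3: P0=M P1=I  mem[L3]=0
5. P1: store L3 := 97  bus=[BusRdX,Flush]  L3: P0=I P1=M  mem[L3]=90
6. P1: load  L3  bus=[-]  L3: P0=I P1=M  mem[L3]=90
7. P1: load  L1  bus=[BusRd]  L1: P0=I P1=S  mem[L1]=60
8. P1: load  L4  bus=[-]  L4: P0=I P1=M  mem[L4]=0
9. P1: load  L4  bus=[-]  L4: P0=I P1=M  mem[L4]=0
10. P1: store L3 := 6  bus=[-]  L3: P0=I P1=M  mem[L3]=90
11. P0: load  L3  bus=[BusRd,Flush]  L3: P0=S P1=S  mem[L3]=6
12. P1: load  L3  bus=[-]  L3: P0=S P1=S  mem[L3]=6
13. P1: store L3 := 84  bus=[BusRdX]  L3: P0=I P1=M  mem[L3]=6
14. P0: store L3 := 98  bus=[BusRdX,Flush]  L3: P0=M P1=I  mem[L3]=84
15. P1: load  L3  bus=[BusRd,Flush]  L3: P0=S P1=S  mem[L3]=98
16. P1: store L4 := 28  bus=[-]  L4: P0=I P1=M  mem[L4]=0
17. P0: load  L3  bus=[-]  L3: P0=S P1=S  mem[L3]=98
18. P0: load  L5  bus=[BusRd]  L5: P0=S P1=S  mem[L5]=90
19. P1: store L3 := 5  bus=[BusRdX]  L3: P0=I P1=M  mem[L3]=98
20. P1: store L3 := 48  bus=[-]  L3: P0=I P1=M  mem[L3]=98
21. P1: load  L3  bus=[-]  L3: P0=I P1=M  mem[L3]=98
22. P1: store L3 := 46  bus=[-]  L3: P0=I P1=M  mem[L3]=98
23. P0: store L2 := 3  bus=[BusRdX]  L2: P0=M P1=I  mem[L2]=10
24. P1: load  L3  bus=[-]  L3: P0=I P1=M  mem[L3]=98

memory[L4] = 0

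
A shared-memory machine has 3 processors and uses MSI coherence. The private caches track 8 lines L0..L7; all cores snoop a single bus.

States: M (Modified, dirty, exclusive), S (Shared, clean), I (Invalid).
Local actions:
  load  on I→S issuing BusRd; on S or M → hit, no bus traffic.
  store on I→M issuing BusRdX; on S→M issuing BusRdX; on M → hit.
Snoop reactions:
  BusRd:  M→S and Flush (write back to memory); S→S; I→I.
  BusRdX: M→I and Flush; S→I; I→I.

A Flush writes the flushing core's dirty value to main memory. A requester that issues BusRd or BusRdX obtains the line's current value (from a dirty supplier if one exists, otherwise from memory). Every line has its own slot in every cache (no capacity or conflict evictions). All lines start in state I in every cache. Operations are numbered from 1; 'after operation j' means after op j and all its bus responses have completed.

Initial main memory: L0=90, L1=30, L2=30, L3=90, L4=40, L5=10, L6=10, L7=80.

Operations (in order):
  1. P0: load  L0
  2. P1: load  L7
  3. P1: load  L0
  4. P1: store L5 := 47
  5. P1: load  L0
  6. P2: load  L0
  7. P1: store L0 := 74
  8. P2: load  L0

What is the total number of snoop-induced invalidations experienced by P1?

invalidations = 0

step 1: P0: load  L0  ⟶  SII  (L0)  txn=BusRd  M[L0]=90
step 2: P1: load  L7  ⟶  ISI  (L7)  txn=BusRd  M[L7]=80
step 3: P1: load  L0  ⟶  SSI  (L0)  txn=BusRd  M[L0]=90
step 4: P1: store L5 := 47  ⟶  IMI  (L5)  txn=BusRdX  M[L5]=10
step 5: P1: load  L0  ⟶  SSI  (L0)  txn=∅  M[L0]=90
step 6: P2: load  L0  ⟶  SSS  (L0)  txn=BusRd  M[L0]=90
step 7: P1: store L0 := 74  ⟶  IMI  (L0)  txn=BusRdX  M[L0]=90
step 8: P2: load  L0  ⟶  ISS  (L0)  txn=BusRd+Flush  M[L0]=74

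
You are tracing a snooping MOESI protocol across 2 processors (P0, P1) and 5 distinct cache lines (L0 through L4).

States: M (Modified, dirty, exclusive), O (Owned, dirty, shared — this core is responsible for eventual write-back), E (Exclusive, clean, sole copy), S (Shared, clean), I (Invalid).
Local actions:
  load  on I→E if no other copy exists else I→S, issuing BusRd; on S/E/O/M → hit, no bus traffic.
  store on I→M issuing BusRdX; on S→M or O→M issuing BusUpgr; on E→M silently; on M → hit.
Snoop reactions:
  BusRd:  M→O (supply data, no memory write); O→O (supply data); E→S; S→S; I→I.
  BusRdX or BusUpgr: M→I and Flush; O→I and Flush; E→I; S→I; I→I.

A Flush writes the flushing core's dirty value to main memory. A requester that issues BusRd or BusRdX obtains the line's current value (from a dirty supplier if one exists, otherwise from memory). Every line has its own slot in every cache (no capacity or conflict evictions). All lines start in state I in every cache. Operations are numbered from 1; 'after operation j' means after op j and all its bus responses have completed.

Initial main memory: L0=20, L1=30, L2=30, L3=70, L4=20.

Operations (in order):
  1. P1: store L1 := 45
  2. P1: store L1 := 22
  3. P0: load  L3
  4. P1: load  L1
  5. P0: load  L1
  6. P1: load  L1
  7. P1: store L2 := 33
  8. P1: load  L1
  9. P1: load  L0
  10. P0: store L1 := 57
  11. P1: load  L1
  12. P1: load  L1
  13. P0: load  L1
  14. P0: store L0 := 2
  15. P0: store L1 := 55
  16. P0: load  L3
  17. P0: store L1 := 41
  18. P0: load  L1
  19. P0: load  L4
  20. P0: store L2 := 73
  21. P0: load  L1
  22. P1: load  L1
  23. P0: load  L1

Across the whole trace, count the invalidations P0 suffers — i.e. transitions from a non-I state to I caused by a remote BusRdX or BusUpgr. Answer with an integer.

invalidations = 0

[1] P1: store L1 := 45 | P0:I, P1:M(45) | bus: BusRdX
[2] P1: store L1 := 22 | P0:I, P1:M(22) | bus: none
[3] P0: load  L3 | P0:E(70), P1:I | bus: BusRd
[4] P1: load  L1 | P0:I, P1:M(22) | bus: none
[5] P0: load  L1 | P0:S(22), P1:O(22) | bus: BusRd
[6] P1: load  L1 | P0:S(22), P1:O(22) | bus: none
[7] P1: store L2 := 33 | P0:I, P1:M(33) | bus: BusRdX
[8] P1: load  L1 | P0:S(22), P1:O(22) | bus: none
[9] P1: load  L0 | P0:I, P1:E(20) | bus: BusRd
[10] P0: store L1 := 57 | P0:M(57), P1:I | bus: BusUpgr,Flush
[11] P1: load  L1 | P0:O(57), P1:S(57) | bus: BusRd
[12] P1: load  L1 | P0:O(57), P1:S(57) | bus: none
[13] P0: load  L1 | P0:O(57), P1:S(57) | bus: none
[14] P0: store L0 := 2 | P0:M(2), P1:I | bus: BusRdX
[15] P0: store L1 := 55 | P0:M(55), P1:I | bus: BusUpgr
[16] P0: load  L3 | P0:E(70), P1:I | bus: none
[17] P0: store L1 := 41 | P0:M(41), P1:I | bus: none
[18] P0: load  L1 | P0:M(41), P1:I | bus: none
[19] P0: load  L4 | P0:E(20), P1:I | bus: BusRd
[20] P0: store L2 := 73 | P0:M(73), P1:I | bus: BusRdX,Flush
[21] P0: load  L1 | P0:M(41), P1:I | bus: none
[22] P1: load  L1 | P0:O(41), P1:S(41) | bus: BusRd
[23] P0: load  L1 | P0:O(41), P1:S(41) | bus: none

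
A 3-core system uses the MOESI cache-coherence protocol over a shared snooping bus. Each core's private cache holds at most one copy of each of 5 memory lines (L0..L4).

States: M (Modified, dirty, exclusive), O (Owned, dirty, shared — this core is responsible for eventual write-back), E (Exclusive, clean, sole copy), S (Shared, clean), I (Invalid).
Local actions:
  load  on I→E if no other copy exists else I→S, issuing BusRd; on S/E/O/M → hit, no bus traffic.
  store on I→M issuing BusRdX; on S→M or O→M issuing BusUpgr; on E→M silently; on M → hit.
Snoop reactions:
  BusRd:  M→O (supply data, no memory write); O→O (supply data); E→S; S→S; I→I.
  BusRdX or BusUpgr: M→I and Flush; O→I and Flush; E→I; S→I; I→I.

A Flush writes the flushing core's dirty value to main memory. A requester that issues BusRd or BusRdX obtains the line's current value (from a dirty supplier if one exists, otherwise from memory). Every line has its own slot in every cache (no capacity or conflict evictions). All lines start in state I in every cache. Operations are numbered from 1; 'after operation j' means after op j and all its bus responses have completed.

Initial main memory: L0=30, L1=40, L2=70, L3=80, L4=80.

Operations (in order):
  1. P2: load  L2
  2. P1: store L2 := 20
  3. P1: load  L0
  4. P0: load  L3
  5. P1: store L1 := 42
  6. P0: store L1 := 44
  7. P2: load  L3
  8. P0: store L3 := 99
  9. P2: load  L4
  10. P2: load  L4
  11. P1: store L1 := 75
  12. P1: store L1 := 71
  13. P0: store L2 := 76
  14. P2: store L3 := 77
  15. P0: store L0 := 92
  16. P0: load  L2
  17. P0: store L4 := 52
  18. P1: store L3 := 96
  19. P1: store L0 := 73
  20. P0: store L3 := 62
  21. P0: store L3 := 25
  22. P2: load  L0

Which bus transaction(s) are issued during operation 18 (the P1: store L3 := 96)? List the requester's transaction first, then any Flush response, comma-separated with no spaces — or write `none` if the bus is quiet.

bus = BusRdX,Flush

[1] P2: load  L2 | P0:I, P1:I, P2:E(70) | bus: BusRd
[2] P1: store L2 := 20 | P0:I, P1:M(20), P2:I | bus: BusRdX
[3] P1: load  L0 | P0:I, P1:E(30), P2:I | bus: BusRd
[4] P0: load  L3 | P0:E(80), P1:I, P2:I | bus: BusRd
[5] P1: store L1 := 42 | P0:I, P1:M(42), P2:I | bus: BusRdX
[6] P0: store L1 := 44 | P0:M(44), P1:I, P2:I | bus: BusRdX,Flush
[7] P2: load  L3 | P0:S(80), P1:I, P2:S(80) | bus: BusRd
[8] P0: store L3 := 99 | P0:M(99), P1:I, P2:I | bus: BusUpgr
[9] P2: load  L4 | P0:I, P1:I, P2:E(80) | bus: BusRd
[10] P2: load  L4 | P0:I, P1:I, P2:E(80) | bus: none
[11] P1: store L1 := 75 | P0:I, P1:M(75), P2:I | bus: BusRdX,Flush
[12] P1: store L1 := 71 | P0:I, P1:M(71), P2:I | bus: none
[13] P0: store L2 := 76 | P0:M(76), P1:I, P2:I | bus: BusRdX,Flush
[14] P2: store L3 := 77 | P0:I, P1:I, P2:M(77) | bus: BusRdX,Flush
[15] P0: store L0 := 92 | P0:M(92), P1:I, P2:I | bus: BusRdX
[16] P0: load  L2 | P0:M(76), P1:I, P2:I | bus: none
[17] P0: store L4 := 52 | P0:M(52), P1:I, P2:I | bus: BusRdX
[18] P1: store L3 := 96 | P0:I, P1:M(96), P2:I | bus: BusRdX,Flush
[19] P1: store L0 := 73 | P0:I, P1:M(73), P2:I | bus: BusRdX,Flush
[20] P0: store L3 := 62 | P0:M(62), P1:I, P2:I | bus: BusRdX,Flush
[21] P0: store L3 := 25 | P0:M(25), P1:I, P2:I | bus: none
[22] P2: load  L0 | P0:I, P1:O(73), P2:S(73) | bus: BusRd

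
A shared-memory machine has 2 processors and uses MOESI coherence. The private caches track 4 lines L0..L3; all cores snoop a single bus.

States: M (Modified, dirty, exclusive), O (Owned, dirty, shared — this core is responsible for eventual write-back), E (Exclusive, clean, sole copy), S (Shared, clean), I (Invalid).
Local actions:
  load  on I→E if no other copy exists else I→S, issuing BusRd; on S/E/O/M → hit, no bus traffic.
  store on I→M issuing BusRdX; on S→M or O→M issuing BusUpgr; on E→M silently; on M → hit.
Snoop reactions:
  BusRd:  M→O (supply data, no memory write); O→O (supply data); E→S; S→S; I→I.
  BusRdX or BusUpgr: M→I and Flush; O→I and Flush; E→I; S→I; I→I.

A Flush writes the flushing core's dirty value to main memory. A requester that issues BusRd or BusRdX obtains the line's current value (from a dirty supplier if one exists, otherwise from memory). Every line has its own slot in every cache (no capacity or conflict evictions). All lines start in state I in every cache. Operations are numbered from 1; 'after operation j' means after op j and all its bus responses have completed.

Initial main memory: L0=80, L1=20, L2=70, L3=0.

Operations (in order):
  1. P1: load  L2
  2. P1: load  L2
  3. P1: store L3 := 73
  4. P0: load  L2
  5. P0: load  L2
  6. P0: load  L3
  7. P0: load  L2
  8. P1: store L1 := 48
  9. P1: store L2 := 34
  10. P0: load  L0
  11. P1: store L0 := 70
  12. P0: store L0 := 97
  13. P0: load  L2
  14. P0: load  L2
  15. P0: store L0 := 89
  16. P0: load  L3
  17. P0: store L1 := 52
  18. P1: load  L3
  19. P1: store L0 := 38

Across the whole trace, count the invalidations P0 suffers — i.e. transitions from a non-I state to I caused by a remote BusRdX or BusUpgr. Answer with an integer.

1. P1: load  L2  bus=[BusRd]  L2: P0=I P1=E  mem[L2]=70
2. P1: load  L2  bus=[-]  L2: P0=I P1=E  mem[L2]=70
3. P1: store L3 := 73  bus=[BusRdX]  L3: P0=I P1=M  mem[L3]=0
4. P0: load  L2  bus=[BusRd]  L2: P0=S P1=S  mem[L2]=70
5. P0: load  L2  bus=[-]  L2: P0=S P1=S  mem[L2]=70
6. P0: load  L3  bus=[BusRd]  L3: P0=S P1=O  mem[L3]=0
7. P0: load  L2  bus=[-]  L2: P0=S P1=S  mem[L2]=70
8. P1: store L1 := 48  bus=[BusRdX]  L1: P0=I P1=M  mem[L1]=20
9. P1: store L2 := 34  bus=[BusUpgr]  L2: P0=I P1=M  mem[L2]=70
10. P0: load  L0  bus=[BusRd]  L0: P0=E P1=I  mem[L0]=80
11. P1: store L0 := 70  bus=[BusRdX]  L0: P0=I P1=M  mem[L0]=80
12. P0: store L0 := 97  bus=[BusRdX,Flush]  L0: P0=M P1=I  mem[L0]=70
13. P0: load  L2  bus=[BusRd]  L2: P0=S P1=O  mem[L2]=70
14. P0: load  L2  bus=[-]  L2: P0=S P1=O  mem[L2]=70
15. P0: store L0 := 89  bus=[-]  L0: P0=M P1=I  mem[L0]=70
16. P0: load  L3  bus=[-]  L3: P0=S P1=O  mem[L3]=0
17. P0: store L1 := 52  bus=[BusRdX,Flush]  L1: P0=M P1=I  mem[L1]=48
18. P1: load  L3  bus=[-]  L3: P0=S P1=O  mem[L3]=0
19. P1: store L0 := 38  bus=[BusRdX,Flush]  L0: P0=I P1=M  mem[L0]=89

invalidations = 3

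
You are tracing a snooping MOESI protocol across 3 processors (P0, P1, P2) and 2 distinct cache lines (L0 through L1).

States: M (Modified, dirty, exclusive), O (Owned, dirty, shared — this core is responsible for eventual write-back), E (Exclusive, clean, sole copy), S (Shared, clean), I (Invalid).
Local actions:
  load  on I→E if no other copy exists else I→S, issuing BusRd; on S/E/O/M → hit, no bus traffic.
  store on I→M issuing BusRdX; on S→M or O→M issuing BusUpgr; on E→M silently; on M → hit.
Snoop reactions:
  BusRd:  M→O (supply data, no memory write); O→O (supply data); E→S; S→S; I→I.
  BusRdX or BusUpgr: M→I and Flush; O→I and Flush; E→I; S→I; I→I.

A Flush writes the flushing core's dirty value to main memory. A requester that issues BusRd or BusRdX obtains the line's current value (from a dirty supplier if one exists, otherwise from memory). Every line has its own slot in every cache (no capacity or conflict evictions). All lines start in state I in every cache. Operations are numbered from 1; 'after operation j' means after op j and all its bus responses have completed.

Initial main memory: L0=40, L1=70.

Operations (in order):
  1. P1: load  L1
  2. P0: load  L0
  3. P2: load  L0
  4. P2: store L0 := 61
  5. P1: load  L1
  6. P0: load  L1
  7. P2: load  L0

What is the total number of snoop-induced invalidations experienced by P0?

step 1: P1: load  L1  ⟶  IEI  (L1)  txn=BusRd  M[L1]=70
step 2: P0: load  L0  ⟶  EII  (L0)  txn=BusRd  M[L0]=40
step 3: P2: load  L0  ⟶  SIS  (L0)  txn=BusRd  M[L0]=40
step 4: P2: store L0 := 61  ⟶  IIM  (L0)  txn=BusUpgr  M[L0]=40
step 5: P1: load  L1  ⟶  IEI  (L1)  txn=∅  M[L1]=70
step 6: P0: load  L1  ⟶  SSI  (L1)  txn=BusRd  M[L1]=70
step 7: P2: load  L0  ⟶  IIM  (L0)  txn=∅  M[L0]=40

invalidations = 1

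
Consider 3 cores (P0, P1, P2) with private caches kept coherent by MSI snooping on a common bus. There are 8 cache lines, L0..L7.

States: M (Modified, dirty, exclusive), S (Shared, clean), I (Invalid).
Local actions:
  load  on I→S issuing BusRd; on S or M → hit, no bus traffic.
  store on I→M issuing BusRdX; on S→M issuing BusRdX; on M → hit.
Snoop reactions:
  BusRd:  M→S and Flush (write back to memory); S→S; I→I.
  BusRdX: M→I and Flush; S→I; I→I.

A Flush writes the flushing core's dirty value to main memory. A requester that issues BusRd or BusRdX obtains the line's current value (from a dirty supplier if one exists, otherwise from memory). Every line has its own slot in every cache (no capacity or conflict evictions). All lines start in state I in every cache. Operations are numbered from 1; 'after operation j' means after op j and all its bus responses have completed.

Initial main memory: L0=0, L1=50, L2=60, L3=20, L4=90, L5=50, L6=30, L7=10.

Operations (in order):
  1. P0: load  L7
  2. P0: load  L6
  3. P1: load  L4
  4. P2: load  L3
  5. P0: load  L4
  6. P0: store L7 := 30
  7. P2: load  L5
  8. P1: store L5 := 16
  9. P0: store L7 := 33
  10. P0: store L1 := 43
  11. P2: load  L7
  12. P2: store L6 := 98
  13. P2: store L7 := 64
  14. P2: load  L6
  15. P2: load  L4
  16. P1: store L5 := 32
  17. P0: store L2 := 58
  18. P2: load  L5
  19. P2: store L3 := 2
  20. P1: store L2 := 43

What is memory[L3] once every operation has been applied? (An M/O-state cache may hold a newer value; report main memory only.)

memory[L3] = 20

1. P0: load  L7  bus=[BusRd]  L7: P0=S P1=I P2=I  mem[L7]=10
2. P0: load  L6  bus=[BusRd]  L6: P0=S P1=I P2=I  mem[L6]=30
3. P1: load  L4  bus=[BusRd]  L4: P0=I P1=S P2=I  mem[L4]=90
4. P2: load  L3  bus=[BusRd]  L3: P0=I P1=I P2=S  mem[L3]=20
5. P0: load  L4  bus=[BusRd]  L4: P0=S P1=S P2=I  mem[L4]=90
6. P0: store L7 := 30  bus=[BusRdX]  L7: P0=M P1=I P2=I  mem[L7]=10
7. P2: load  L5  bus=[BusRd]  L5: P0=I P1=I P2=S  mem[L5]=50
8. P1: store L5 := 16  bus=[BusRdX]  L5: P0=I P1=M P2=I  mem[L5]=50
9. P0: store L7 := 33  bus=[-]  L7: P0=M P1=I P2=I  mem[L7]=10
10. P0: store L1 := 43  bus=[BusRdX]  L1: P0=M P1=I P2=I  mem[L1]=50
11. P2: load  L7  bus=[BusRd,Flush]  L7: P0=S P1=I P2=S  mem[L7]=33
12. P2: store L6 := 98  bus=[BusRdX]  L6: P0=I P1=I P2=M  mem[L6]=30
13. P2: store L7 := 64  bus=[BusRdX]  L7: P0=I P1=I P2=M  mem[L7]=33
14. P2: load  L6  bus=[-]  L6: P0=I P1=I P2=M  mem[L6]=30
15. P2: load  L4  bus=[BusRd]  L4: P0=S P1=S P2=S  mem[L4]=90
16. P1: store L5 := 32  bus=[-]  L5: P0=I P1=M P2=I  mem[L5]=50
17. P0: store L2 := 58  bus=[BusRdX]  L2: P0=M P1=I P2=I  mem[L2]=60
18. P2: load  L5  bus=[BusRd,Flush]  L5: P0=I P1=S P2=S  mem[L5]=32
19. P2: store L3 := 2  bus=[BusRdX]  L3: P0=I P1=I P2=M  mem[L3]=20
20. P1: store L2 := 43  bus=[BusRdX,Flush]  L2: P0=I P1=M P2=I  mem[L2]=58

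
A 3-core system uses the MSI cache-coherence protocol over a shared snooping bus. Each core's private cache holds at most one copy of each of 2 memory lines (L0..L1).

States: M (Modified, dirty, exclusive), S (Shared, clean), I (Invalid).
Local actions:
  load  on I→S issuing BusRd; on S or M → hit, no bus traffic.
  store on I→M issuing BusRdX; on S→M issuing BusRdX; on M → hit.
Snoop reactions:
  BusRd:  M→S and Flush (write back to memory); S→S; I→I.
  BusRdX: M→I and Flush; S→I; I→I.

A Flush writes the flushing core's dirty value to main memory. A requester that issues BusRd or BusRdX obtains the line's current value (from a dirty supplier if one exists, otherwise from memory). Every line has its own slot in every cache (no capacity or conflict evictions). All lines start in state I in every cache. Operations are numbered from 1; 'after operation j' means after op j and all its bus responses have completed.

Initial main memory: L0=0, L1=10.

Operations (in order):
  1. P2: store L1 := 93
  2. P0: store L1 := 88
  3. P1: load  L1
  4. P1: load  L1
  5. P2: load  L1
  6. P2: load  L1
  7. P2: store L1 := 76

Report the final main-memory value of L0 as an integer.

[1] P2: store L1 := 93 | P0:I, P1:I, P2:M(93) | bus: BusRdX
[2] P0: store L1 := 88 | P0:M(88), P1:I, P2:I | bus: BusRdX,Flush
[3] P1: load  L1 | P0:S(88), P1:S(88), P2:I | bus: BusRd,Flush
[4] P1: load  L1 | P0:S(88), P1:S(88), P2:I | bus: none
[5] P2: load  L1 | P0:S(88), P1:S(88), P2:S(88) | bus: BusRd
[6] P2: load  L1 | P0:S(88), P1:S(88), P2:S(88) | bus: none
[7] P2: store L1 := 76 | P0:I, P1:I, P2:M(76) | bus: BusRdX

memory[L0] = 0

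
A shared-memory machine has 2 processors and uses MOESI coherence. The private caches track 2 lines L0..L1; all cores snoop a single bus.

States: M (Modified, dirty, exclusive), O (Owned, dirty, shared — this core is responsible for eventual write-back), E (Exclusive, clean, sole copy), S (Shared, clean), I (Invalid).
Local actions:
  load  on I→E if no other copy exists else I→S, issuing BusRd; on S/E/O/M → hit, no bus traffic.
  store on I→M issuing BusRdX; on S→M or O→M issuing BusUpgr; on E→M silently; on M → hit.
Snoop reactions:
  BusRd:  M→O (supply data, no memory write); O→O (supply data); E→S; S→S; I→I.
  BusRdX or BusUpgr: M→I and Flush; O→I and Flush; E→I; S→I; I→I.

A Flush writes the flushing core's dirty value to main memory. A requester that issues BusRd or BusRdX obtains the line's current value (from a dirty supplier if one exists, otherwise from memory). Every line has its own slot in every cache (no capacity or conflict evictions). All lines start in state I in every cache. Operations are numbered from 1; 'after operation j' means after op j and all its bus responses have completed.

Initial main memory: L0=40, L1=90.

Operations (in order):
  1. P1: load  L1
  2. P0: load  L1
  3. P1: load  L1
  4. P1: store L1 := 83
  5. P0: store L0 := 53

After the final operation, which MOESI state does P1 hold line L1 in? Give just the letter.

step 1: P1: load  L1  ⟶  IE  (L1)  txn=BusRd  M[L1]=90
step 2: P0: load  L1  ⟶  SS  (L1)  txn=BusRd  M[L1]=90
step 3: P1: load  L1  ⟶  SS  (L1)  txn=∅  M[L1]=90
step 4: P1: store L1 := 83  ⟶  IM  (L1)  txn=BusUpgr  M[L1]=90
step 5: P0: store L0 := 53  ⟶  MI  (L0)  txn=BusRdX  M[L0]=40

state = M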